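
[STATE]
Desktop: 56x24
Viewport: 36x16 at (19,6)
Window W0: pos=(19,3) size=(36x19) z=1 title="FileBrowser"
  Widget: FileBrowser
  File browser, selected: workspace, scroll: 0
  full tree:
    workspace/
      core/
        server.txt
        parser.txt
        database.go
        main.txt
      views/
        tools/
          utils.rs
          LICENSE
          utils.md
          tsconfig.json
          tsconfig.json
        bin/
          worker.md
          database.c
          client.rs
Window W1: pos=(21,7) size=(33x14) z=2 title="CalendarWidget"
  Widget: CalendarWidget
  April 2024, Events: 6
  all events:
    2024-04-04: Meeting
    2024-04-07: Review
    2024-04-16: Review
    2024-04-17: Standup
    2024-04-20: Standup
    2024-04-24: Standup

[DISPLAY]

┃> [-] workspace/                  ┃
┃ ┏━━━━━━━━━━━━━━━━━━━━━━━━━━━━━━━┓┃
┃ ┃ CalendarWidget                ┃┃
┃ ┠───────────────────────────────┨┃
┃ ┃           April 2024          ┃┃
┃ ┃Mo Tu We Th Fr Sa Su           ┃┃
┃ ┃ 1  2  3  4*  5  6  7*         ┃┃
┃ ┃ 8  9 10 11 12 13 14           ┃┃
┃ ┃15 16* 17* 18 19 20* 21        ┃┃
┃ ┃22 23 24* 25 26 27 28          ┃┃
┃ ┃29 30                          ┃┃
┃ ┃                               ┃┃
┃ ┃                               ┃┃
┃ ┃                               ┃┃
┃ ┗━━━━━━━━━━━━━━━━━━━━━━━━━━━━━━━┛┃
┗━━━━━━━━━━━━━━━━━━━━━━━━━━━━━━━━━━┛


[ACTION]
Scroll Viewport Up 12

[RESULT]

                                    
                                    
                                    
┏━━━━━━━━━━━━━━━━━━━━━━━━━━━━━━━━━━┓
┃ FileBrowser                      ┃
┠──────────────────────────────────┨
┃> [-] workspace/                  ┃
┃ ┏━━━━━━━━━━━━━━━━━━━━━━━━━━━━━━━┓┃
┃ ┃ CalendarWidget                ┃┃
┃ ┠───────────────────────────────┨┃
┃ ┃           April 2024          ┃┃
┃ ┃Mo Tu We Th Fr Sa Su           ┃┃
┃ ┃ 1  2  3  4*  5  6  7*         ┃┃
┃ ┃ 8  9 10 11 12 13 14           ┃┃
┃ ┃15 16* 17* 18 19 20* 21        ┃┃
┃ ┃22 23 24* 25 26 27 28          ┃┃


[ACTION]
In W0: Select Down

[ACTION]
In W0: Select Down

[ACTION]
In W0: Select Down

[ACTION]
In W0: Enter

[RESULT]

                                    
                                    
                                    
┏━━━━━━━━━━━━━━━━━━━━━━━━━━━━━━━━━━┓
┃ FileBrowser                      ┃
┠──────────────────────────────────┨
┃  [-] workspace/                  ┃
┃ ┏━━━━━━━━━━━━━━━━━━━━━━━━━━━━━━━┓┃
┃ ┃ CalendarWidget                ┃┃
┃ ┠───────────────────────────────┨┃
┃ ┃           April 2024          ┃┃
┃ ┃Mo Tu We Th Fr Sa Su           ┃┃
┃ ┃ 1  2  3  4*  5  6  7*         ┃┃
┃ ┃ 8  9 10 11 12 13 14           ┃┃
┃ ┃15 16* 17* 18 19 20* 21        ┃┃
┃ ┃22 23 24* 25 26 27 28          ┃┃


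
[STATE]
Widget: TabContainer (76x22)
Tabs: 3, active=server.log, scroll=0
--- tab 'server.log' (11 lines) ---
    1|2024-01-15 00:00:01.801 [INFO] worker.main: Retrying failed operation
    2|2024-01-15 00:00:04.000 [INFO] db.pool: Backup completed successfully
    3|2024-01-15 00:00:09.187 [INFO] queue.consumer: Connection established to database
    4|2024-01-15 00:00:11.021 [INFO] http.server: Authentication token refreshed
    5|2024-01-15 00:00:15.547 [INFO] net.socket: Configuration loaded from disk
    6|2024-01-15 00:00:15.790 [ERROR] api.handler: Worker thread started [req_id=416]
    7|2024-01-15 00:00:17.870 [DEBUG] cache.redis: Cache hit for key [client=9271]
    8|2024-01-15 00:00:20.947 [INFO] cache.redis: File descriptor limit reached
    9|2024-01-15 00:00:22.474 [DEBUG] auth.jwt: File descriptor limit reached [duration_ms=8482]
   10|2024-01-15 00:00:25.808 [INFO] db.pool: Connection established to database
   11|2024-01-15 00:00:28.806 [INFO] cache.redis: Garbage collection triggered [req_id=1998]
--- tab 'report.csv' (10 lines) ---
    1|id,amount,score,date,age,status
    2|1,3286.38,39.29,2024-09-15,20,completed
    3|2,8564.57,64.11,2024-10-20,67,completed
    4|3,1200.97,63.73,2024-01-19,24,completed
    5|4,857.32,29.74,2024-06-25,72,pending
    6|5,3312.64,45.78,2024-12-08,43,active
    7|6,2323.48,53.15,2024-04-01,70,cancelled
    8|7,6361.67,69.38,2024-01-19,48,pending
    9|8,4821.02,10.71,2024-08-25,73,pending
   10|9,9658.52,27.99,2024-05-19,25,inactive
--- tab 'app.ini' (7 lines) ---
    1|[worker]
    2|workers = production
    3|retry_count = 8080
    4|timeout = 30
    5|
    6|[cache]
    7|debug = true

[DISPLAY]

[server.log]│ report.csv │ app.ini                                          
────────────────────────────────────────────────────────────────────────────
2024-01-15 00:00:01.801 [INFO] worker.main: Retrying failed operation       
2024-01-15 00:00:04.000 [INFO] db.pool: Backup completed successfully       
2024-01-15 00:00:09.187 [INFO] queue.consumer: Connection established to dat
2024-01-15 00:00:11.021 [INFO] http.server: Authentication token refreshed  
2024-01-15 00:00:15.547 [INFO] net.socket: Configuration loaded from disk   
2024-01-15 00:00:15.790 [ERROR] api.handler: Worker thread started [req_id=4
2024-01-15 00:00:17.870 [DEBUG] cache.redis: Cache hit for key [client=9271]
2024-01-15 00:00:20.947 [INFO] cache.redis: File descriptor limit reached   
2024-01-15 00:00:22.474 [DEBUG] auth.jwt: File descriptor limit reached [dur
2024-01-15 00:00:25.808 [INFO] db.pool: Connection established to database  
2024-01-15 00:00:28.806 [INFO] cache.redis: Garbage collection triggered [re
                                                                            
                                                                            
                                                                            
                                                                            
                                                                            
                                                                            
                                                                            
                                                                            
                                                                            


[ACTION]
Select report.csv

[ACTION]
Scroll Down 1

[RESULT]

 server.log │[report.csv]│ app.ini                                          
────────────────────────────────────────────────────────────────────────────
1,3286.38,39.29,2024-09-15,20,completed                                     
2,8564.57,64.11,2024-10-20,67,completed                                     
3,1200.97,63.73,2024-01-19,24,completed                                     
4,857.32,29.74,2024-06-25,72,pending                                        
5,3312.64,45.78,2024-12-08,43,active                                        
6,2323.48,53.15,2024-04-01,70,cancelled                                     
7,6361.67,69.38,2024-01-19,48,pending                                       
8,4821.02,10.71,2024-08-25,73,pending                                       
9,9658.52,27.99,2024-05-19,25,inactive                                      
                                                                            
                                                                            
                                                                            
                                                                            
                                                                            
                                                                            
                                                                            
                                                                            
                                                                            
                                                                            
                                                                            


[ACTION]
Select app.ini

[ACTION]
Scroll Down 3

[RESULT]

 server.log │ report.csv │[app.ini]                                         
────────────────────────────────────────────────────────────────────────────
timeout = 30                                                                
                                                                            
[cache]                                                                     
debug = true                                                                
                                                                            
                                                                            
                                                                            
                                                                            
                                                                            
                                                                            
                                                                            
                                                                            
                                                                            
                                                                            
                                                                            
                                                                            
                                                                            
                                                                            
                                                                            
                                                                            


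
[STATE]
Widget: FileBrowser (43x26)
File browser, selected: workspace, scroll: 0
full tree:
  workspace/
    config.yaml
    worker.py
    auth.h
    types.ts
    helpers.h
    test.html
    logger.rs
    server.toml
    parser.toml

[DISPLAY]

> [-] workspace/                           
    config.yaml                            
    worker.py                              
    auth.h                                 
    types.ts                               
    helpers.h                              
    test.html                              
    logger.rs                              
    server.toml                            
    parser.toml                            
                                           
                                           
                                           
                                           
                                           
                                           
                                           
                                           
                                           
                                           
                                           
                                           
                                           
                                           
                                           
                                           


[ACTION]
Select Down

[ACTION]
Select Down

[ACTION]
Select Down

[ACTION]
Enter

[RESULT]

  [-] workspace/                           
    config.yaml                            
    worker.py                              
  > auth.h                                 
    types.ts                               
    helpers.h                              
    test.html                              
    logger.rs                              
    server.toml                            
    parser.toml                            
                                           
                                           
                                           
                                           
                                           
                                           
                                           
                                           
                                           
                                           
                                           
                                           
                                           
                                           
                                           
                                           


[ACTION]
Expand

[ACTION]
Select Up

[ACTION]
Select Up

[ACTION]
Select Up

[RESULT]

> [-] workspace/                           
    config.yaml                            
    worker.py                              
    auth.h                                 
    types.ts                               
    helpers.h                              
    test.html                              
    logger.rs                              
    server.toml                            
    parser.toml                            
                                           
                                           
                                           
                                           
                                           
                                           
                                           
                                           
                                           
                                           
                                           
                                           
                                           
                                           
                                           
                                           


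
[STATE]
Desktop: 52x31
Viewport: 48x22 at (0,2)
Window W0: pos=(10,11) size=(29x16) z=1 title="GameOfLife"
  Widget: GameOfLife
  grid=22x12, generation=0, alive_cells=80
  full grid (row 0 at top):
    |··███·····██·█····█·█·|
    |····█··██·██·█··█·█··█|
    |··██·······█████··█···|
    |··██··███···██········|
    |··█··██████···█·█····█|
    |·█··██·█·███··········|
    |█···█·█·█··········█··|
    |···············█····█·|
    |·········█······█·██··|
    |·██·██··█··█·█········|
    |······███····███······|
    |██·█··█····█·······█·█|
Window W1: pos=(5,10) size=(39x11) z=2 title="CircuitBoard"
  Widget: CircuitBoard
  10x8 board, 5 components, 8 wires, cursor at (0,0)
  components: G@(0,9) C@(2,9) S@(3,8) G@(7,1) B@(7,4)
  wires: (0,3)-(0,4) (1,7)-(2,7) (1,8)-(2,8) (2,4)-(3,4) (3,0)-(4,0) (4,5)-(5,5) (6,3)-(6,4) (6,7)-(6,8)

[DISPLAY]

                                                
                                                
                                                
                                                
                                                
                                                
                                                
                                                
     ┏━━━━━━━━━━━━━━━━━━━━━━━━━━━━━━━━━━━━━┓    
     ┃ CircuitBoard                        ┃    
     ┠─────────────────────────────────────┨    
     ┃   0 1 2 3 4 5 6 7 8 9               ┃    
     ┃0  [.]          · ─ ·                ┃    
     ┃                                     ┃    
     ┃1                               ·   ·┃    
     ┃                                │   │┃    
     ┃2                   ·           ·   ·┃    
     ┃                    │                ┃    
     ┗━━━━━━━━━━━━━━━━━━━━━━━━━━━━━━━━━━━━━┛    
          ┃█···█·█·█··········█··     ┃         
          ┃···············█····█·     ┃         
          ┃·········█······█·██··     ┃         


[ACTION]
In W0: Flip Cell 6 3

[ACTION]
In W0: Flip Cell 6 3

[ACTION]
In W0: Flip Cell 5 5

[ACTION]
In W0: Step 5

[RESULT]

                                                
                                                
                                                
                                                
                                                
                                                
                                                
                                                
     ┏━━━━━━━━━━━━━━━━━━━━━━━━━━━━━━━━━━━━━┓    
     ┃ CircuitBoard                        ┃    
     ┠─────────────────────────────────────┨    
     ┃   0 1 2 3 4 5 6 7 8 9               ┃    
     ┃0  [.]          · ─ ·                ┃    
     ┃                                     ┃    
     ┃1                               ·   ·┃    
     ┃                                │   │┃    
     ┃2                   ·           ·   ·┃    
     ┃                    │                ┃    
     ┗━━━━━━━━━━━━━━━━━━━━━━━━━━━━━━━━━━━━━┛    
          ┃·█·····█·█············     ┃         
          ┃······················     ┃         
          ┃·····█················     ┃         


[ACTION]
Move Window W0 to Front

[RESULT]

                                                
                                                
                                                
                                                
                                                
                                                
                                                
                                                
     ┏━━━━━━━━━━━━━━━━━━━━━━━━━━━━━━━━━━━━━┓    
     ┃ Cir┏━━━━━━━━━━━━━━━━━━━━━━━━━━━┓    ┃    
     ┠────┃ GameOfLife                ┃────┨    
     ┃   0┠───────────────────────────┨    ┃    
     ┃0  [┃Gen: 5                     ┃    ┃    
     ┃    ┃···█·█···██······█····     ┃    ┃    
     ┃1   ┃···█··█·█·█·····█·····     ┃   ·┃    
     ┃    ┃····████··█······█····     ┃   │┃    
     ┃2   ┃······██·██···········     ┃   ·┃    
     ┃    ┃█·····██·█············     ┃    ┃    
     ┗━━━━┃·█····█···············     ┃━━━━┛    
          ┃·█·····█·█············     ┃         
          ┃······················     ┃         
          ┃·····█················     ┃         


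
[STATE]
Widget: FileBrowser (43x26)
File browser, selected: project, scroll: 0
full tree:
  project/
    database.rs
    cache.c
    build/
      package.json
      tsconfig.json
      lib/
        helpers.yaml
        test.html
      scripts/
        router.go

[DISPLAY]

> [-] project/                             
    database.rs                            
    cache.c                                
    [+] build/                             
                                           
                                           
                                           
                                           
                                           
                                           
                                           
                                           
                                           
                                           
                                           
                                           
                                           
                                           
                                           
                                           
                                           
                                           
                                           
                                           
                                           
                                           


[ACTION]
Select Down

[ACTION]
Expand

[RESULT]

  [-] project/                             
  > database.rs                            
    cache.c                                
    [+] build/                             
                                           
                                           
                                           
                                           
                                           
                                           
                                           
                                           
                                           
                                           
                                           
                                           
                                           
                                           
                                           
                                           
                                           
                                           
                                           
                                           
                                           
                                           


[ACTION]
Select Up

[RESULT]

> [-] project/                             
    database.rs                            
    cache.c                                
    [+] build/                             
                                           
                                           
                                           
                                           
                                           
                                           
                                           
                                           
                                           
                                           
                                           
                                           
                                           
                                           
                                           
                                           
                                           
                                           
                                           
                                           
                                           
                                           


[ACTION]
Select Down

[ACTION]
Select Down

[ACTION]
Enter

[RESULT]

  [-] project/                             
    database.rs                            
  > cache.c                                
    [+] build/                             
                                           
                                           
                                           
                                           
                                           
                                           
                                           
                                           
                                           
                                           
                                           
                                           
                                           
                                           
                                           
                                           
                                           
                                           
                                           
                                           
                                           
                                           


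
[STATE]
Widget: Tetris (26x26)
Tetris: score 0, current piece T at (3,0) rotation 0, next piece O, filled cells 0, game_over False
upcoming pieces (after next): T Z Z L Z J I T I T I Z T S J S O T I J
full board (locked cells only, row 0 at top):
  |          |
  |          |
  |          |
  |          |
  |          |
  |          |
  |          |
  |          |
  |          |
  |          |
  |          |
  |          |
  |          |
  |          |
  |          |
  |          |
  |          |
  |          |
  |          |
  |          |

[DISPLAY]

    ▒     │Next:          
   ▒▒▒    │▓▓             
          │▓▓             
          │               
          │               
          │               
          │Score:         
          │0              
          │               
          │               
          │               
          │               
          │               
          │               
          │               
          │               
          │               
          │               
          │               
          │               
          │               
          │               
          │               
          │               
          │               
          │               


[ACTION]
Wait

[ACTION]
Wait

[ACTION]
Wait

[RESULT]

          │Next:          
          │▓▓             
          │▓▓             
    ▒     │               
   ▒▒▒    │               
          │               
          │Score:         
          │0              
          │               
          │               
          │               
          │               
          │               
          │               
          │               
          │               
          │               
          │               
          │               
          │               
          │               
          │               
          │               
          │               
          │               
          │               


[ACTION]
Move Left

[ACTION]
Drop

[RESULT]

          │Next:          
          │▓▓             
          │▓▓             
          │               
   ▒      │               
  ▒▒▒     │               
          │Score:         
          │0              
          │               
          │               
          │               
          │               
          │               
          │               
          │               
          │               
          │               
          │               
          │               
          │               
          │               
          │               
          │               
          │               
          │               
          │               


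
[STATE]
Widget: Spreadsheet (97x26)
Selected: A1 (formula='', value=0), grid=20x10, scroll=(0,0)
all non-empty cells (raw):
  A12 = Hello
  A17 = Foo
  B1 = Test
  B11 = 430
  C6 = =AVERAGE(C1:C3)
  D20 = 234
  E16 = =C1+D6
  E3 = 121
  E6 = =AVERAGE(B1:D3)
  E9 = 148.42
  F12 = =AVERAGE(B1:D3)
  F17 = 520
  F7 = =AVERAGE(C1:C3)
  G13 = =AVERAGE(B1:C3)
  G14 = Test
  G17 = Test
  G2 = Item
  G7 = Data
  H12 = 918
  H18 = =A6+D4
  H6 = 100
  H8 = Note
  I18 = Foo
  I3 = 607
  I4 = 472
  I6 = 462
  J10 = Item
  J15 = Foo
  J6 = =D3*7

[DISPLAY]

A1:                                                                                              
       A       B       C       D       E       F       G       H       I       J                 
-------------------------------------------------------------------------------------------------
  1      [0]Test           0       0       0       0       0       0       0       0             
  2        0       0       0       0       0       0Item           0       0       0             
  3        0       0       0       0     121       0       0       0     607       0             
  4        0       0       0       0       0       0       0       0     472       0             
  5        0       0       0       0       0       0       0       0       0       0             
  6        0       0       0       0       0       0       0     100     462       0             
  7        0       0       0       0       0       0Data           0       0       0             
  8        0       0       0       0       0       0       0Note           0       0             
  9        0       0       0       0  148.42       0       0       0       0       0             
 10        0       0       0       0       0       0       0       0       0Item                 
 11        0     430       0       0       0       0       0       0       0       0             
 12 Hello          0       0       0       0       0       0     918       0       0             
 13        0       0       0       0       0       0       0       0       0       0             
 14        0       0       0       0       0       0Test           0       0       0             
 15        0       0       0       0       0       0       0       0       0Foo                  
 16        0       0       0       0       0       0       0       0       0       0             
 17 Foo            0       0       0       0     520Test           0       0       0             
 18        0       0       0       0       0       0       0       0Foo            0             
 19        0       0       0       0       0       0       0       0       0       0             
 20        0       0       0     234       0       0       0       0       0       0             
                                                                                                 
                                                                                                 
                                                                                                 


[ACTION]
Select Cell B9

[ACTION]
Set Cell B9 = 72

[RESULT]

B9: 72                                                                                           
       A       B       C       D       E       F       G       H       I       J                 
-------------------------------------------------------------------------------------------------
  1        0Test           0       0       0       0       0       0       0       0             
  2        0       0       0       0       0       0Item           0       0       0             
  3        0       0       0       0     121       0       0       0     607       0             
  4        0       0       0       0       0       0       0       0     472       0             
  5        0       0       0       0       0       0       0       0       0       0             
  6        0       0       0       0       0       0       0     100     462       0             
  7        0       0       0       0       0       0Data           0       0       0             
  8        0       0       0       0       0       0       0Note           0       0             
  9        0    [72]       0       0  148.42       0       0       0       0       0             
 10        0       0       0       0       0       0       0       0       0Item                 
 11        0     430       0       0       0       0       0       0       0       0             
 12 Hello          0       0       0       0       0       0     918       0       0             
 13        0       0       0       0       0       0       0       0       0       0             
 14        0       0       0       0       0       0Test           0       0       0             
 15        0       0       0       0       0       0       0       0       0Foo                  
 16        0       0       0       0       0       0       0       0       0       0             
 17 Foo            0       0       0       0     520Test           0       0       0             
 18        0       0       0       0       0       0       0       0Foo            0             
 19        0       0       0       0       0       0       0       0       0       0             
 20        0       0       0     234       0       0       0       0       0       0             
                                                                                                 
                                                                                                 
                                                                                                 


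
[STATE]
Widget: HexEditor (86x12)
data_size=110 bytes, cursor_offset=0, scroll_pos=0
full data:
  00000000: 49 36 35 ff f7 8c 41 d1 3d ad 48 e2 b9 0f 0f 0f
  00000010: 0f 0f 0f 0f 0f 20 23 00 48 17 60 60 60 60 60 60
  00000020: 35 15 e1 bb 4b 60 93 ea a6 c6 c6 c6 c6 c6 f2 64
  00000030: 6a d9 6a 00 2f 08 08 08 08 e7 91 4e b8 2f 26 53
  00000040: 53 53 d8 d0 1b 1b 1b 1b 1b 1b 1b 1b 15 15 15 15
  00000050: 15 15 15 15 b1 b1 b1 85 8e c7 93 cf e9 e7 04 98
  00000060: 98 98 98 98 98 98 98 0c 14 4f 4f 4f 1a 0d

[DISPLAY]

00000000  49 36 35 ff f7 8c 41 d1  3d ad 48 e2 b9 0f 0f 0f  |I65...A.=.H.....|        
00000010  0f 0f 0f 0f 0f 20 23 00  48 17 60 60 60 60 60 60  |..... #.H.``````|        
00000020  35 15 e1 bb 4b 60 93 ea  a6 c6 c6 c6 c6 c6 f2 64  |5...K`.........d|        
00000030  6a d9 6a 00 2f 08 08 08  08 e7 91 4e b8 2f 26 53  |j.j./......N./&S|        
00000040  53 53 d8 d0 1b 1b 1b 1b  1b 1b 1b 1b 15 15 15 15  |SS..............|        
00000050  15 15 15 15 b1 b1 b1 85  8e c7 93 cf e9 e7 04 98  |................|        
00000060  98 98 98 98 98 98 98 0c  14 4f 4f 4f 1a 0d        |.........OOO..  |        
                                                                                      
                                                                                      
                                                                                      
                                                                                      
                                                                                      


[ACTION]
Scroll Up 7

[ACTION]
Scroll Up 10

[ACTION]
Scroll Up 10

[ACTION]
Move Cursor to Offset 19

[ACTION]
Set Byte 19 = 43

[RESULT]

00000000  49 36 35 ff f7 8c 41 d1  3d ad 48 e2 b9 0f 0f 0f  |I65...A.=.H.....|        
00000010  0f 0f 0f 43 0f 20 23 00  48 17 60 60 60 60 60 60  |...C. #.H.``````|        
00000020  35 15 e1 bb 4b 60 93 ea  a6 c6 c6 c6 c6 c6 f2 64  |5...K`.........d|        
00000030  6a d9 6a 00 2f 08 08 08  08 e7 91 4e b8 2f 26 53  |j.j./......N./&S|        
00000040  53 53 d8 d0 1b 1b 1b 1b  1b 1b 1b 1b 15 15 15 15  |SS..............|        
00000050  15 15 15 15 b1 b1 b1 85  8e c7 93 cf e9 e7 04 98  |................|        
00000060  98 98 98 98 98 98 98 0c  14 4f 4f 4f 1a 0d        |.........OOO..  |        
                                                                                      
                                                                                      
                                                                                      
                                                                                      
                                                                                      


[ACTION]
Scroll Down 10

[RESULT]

00000060  98 98 98 98 98 98 98 0c  14 4f 4f 4f 1a 0d        |.........OOO..  |        
                                                                                      
                                                                                      
                                                                                      
                                                                                      
                                                                                      
                                                                                      
                                                                                      
                                                                                      
                                                                                      
                                                                                      
                                                                                      


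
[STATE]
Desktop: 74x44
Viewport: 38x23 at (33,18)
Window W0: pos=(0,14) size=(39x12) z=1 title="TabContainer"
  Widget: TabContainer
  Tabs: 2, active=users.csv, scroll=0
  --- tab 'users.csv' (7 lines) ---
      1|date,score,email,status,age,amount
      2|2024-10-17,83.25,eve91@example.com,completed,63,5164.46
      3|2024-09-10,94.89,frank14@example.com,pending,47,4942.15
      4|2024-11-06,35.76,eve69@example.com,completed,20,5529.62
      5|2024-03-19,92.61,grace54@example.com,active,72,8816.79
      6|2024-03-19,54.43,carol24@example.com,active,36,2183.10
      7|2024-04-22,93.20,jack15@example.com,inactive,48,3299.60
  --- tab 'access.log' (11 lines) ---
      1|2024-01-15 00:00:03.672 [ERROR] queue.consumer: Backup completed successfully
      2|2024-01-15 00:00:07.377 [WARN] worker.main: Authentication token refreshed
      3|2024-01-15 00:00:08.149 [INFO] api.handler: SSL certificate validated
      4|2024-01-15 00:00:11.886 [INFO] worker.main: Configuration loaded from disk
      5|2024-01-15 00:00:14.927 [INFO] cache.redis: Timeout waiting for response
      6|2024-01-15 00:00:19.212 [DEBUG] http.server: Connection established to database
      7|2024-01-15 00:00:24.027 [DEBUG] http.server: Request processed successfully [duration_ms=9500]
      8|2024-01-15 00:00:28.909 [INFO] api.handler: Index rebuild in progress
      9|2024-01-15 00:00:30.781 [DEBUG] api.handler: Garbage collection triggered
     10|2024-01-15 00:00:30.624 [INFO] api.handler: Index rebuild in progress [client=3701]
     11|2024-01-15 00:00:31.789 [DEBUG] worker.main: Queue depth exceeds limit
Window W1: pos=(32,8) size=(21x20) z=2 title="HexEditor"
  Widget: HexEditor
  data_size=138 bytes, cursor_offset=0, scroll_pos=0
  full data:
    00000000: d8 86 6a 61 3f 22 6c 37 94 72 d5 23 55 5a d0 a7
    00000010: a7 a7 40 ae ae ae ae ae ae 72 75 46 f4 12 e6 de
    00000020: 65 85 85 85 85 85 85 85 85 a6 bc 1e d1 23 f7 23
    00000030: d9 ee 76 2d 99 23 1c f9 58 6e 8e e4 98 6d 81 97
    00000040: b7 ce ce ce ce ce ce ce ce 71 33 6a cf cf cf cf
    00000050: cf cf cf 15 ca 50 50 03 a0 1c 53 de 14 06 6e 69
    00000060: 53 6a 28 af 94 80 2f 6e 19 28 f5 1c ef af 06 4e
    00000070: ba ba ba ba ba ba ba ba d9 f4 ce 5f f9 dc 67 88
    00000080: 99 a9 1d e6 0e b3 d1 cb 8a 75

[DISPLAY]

00000070  ba ba ba ┃                  
00000080  99 a9 1d ┃                  
                   ┃                  
                   ┃                  
                   ┃                  
                   ┃                  
                   ┃                  
                   ┃                  
                   ┃                  
━━━━━━━━━━━━━━━━━━━┛                  
                                      
                                      
                                      
                                      
                                      
                                      
                                      
                                      
                                      
                                      
                                      
                                      
                                      


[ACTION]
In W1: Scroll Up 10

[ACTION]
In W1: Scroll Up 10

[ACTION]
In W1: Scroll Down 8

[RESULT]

                   ┃                  
                   ┃                  
                   ┃                  
                   ┃                  
                   ┃                  
                   ┃                  
                   ┃                  
                   ┃                  
                   ┃                  
━━━━━━━━━━━━━━━━━━━┛                  
                                      
                                      
                                      
                                      
                                      
                                      
                                      
                                      
                                      
                                      
                                      
                                      
                                      


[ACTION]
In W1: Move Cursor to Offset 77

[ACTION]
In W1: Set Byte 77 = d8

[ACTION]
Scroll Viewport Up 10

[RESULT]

━━━━━━━━━━━━━━━━━━━┓                  
 HexEditor         ┃                  
───────────────────┨                  
00000080  99 a9 1d ┃                  
                   ┃                  
                   ┃                  
                   ┃                  
                   ┃                  
                   ┃                  
                   ┃                  
                   ┃                  
                   ┃                  
                   ┃                  
                   ┃                  
                   ┃                  
                   ┃                  
                   ┃                  
                   ┃                  
                   ┃                  
━━━━━━━━━━━━━━━━━━━┛                  
                                      
                                      
                                      
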